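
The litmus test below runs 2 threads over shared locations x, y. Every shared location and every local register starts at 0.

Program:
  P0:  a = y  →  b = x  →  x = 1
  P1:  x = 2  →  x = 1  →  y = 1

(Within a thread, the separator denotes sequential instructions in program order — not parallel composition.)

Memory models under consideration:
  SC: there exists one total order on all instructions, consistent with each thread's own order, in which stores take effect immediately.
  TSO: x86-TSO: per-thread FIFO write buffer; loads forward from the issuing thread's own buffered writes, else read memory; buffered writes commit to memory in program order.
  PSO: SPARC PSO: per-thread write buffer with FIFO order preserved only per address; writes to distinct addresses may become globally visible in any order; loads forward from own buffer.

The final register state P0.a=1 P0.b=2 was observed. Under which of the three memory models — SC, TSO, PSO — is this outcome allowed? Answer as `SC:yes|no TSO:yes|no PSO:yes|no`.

SC:no TSO:no PSO:yes

outcome vector order: (P0.a,P0.b)
SC: 4 outcomes — {0/0 0/1 0/2 1/1}
TSO: 4 outcomes — {0/0 0/1 0/2 1/1}
PSO: 6 outcomes — {0/0 0/1 0/2 1/0 1/1 1/2}
target 1/2 ∈ {PSO}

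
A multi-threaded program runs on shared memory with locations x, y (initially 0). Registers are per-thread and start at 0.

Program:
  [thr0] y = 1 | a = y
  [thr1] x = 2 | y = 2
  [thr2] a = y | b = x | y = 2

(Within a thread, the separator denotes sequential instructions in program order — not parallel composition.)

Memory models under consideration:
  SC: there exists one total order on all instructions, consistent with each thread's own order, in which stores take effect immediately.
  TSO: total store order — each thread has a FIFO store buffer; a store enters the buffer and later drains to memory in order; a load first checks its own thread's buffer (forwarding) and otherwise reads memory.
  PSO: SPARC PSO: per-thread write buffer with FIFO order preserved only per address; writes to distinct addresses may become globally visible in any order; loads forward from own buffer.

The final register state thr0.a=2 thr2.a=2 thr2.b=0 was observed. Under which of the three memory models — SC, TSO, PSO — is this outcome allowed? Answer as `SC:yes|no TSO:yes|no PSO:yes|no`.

outcome vector order: (thr0.a,thr2.a,thr2.b)
[SC] allowed = {1/0/0, 1/0/2, 1/1/0, 1/1/2, 1/2/2, 2/0/0, 2/0/2, 2/1/0, 2/1/2, 2/2/2}
[TSO] allowed = {1/0/0, 1/0/2, 1/1/0, 1/1/2, 1/2/2, 2/0/0, 2/0/2, 2/1/0, 2/1/2, 2/2/2}
[PSO] allowed = {1/0/0, 1/0/2, 1/1/0, 1/1/2, 1/2/0, 1/2/2, 2/0/0, 2/0/2, 2/1/0, 2/1/2, 2/2/0, 2/2/2}
target 2/2/0 ∈ {PSO}

SC:no TSO:no PSO:yes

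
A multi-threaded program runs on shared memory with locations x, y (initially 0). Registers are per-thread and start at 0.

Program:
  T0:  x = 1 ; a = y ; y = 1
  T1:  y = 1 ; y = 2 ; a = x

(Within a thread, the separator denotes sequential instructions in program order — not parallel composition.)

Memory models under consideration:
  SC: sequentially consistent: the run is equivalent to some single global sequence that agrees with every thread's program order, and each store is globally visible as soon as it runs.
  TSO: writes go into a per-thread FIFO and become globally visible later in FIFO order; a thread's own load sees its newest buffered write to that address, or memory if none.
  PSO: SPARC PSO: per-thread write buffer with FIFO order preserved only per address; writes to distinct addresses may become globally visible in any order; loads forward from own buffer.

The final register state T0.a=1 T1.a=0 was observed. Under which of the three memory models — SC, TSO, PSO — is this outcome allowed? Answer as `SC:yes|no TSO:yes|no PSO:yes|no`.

outcome vector order: (T0.a,T1.a)
SC: 4 outcomes — {(0,1), (1,1), (2,0), (2,1)}
TSO: 6 outcomes — {(0,0), (0,1), (1,0), (1,1), (2,0), (2,1)}
PSO: 6 outcomes — {(0,0), (0,1), (1,0), (1,1), (2,0), (2,1)}
target (1,0) ∈ {TSO,PSO}

SC:no TSO:yes PSO:yes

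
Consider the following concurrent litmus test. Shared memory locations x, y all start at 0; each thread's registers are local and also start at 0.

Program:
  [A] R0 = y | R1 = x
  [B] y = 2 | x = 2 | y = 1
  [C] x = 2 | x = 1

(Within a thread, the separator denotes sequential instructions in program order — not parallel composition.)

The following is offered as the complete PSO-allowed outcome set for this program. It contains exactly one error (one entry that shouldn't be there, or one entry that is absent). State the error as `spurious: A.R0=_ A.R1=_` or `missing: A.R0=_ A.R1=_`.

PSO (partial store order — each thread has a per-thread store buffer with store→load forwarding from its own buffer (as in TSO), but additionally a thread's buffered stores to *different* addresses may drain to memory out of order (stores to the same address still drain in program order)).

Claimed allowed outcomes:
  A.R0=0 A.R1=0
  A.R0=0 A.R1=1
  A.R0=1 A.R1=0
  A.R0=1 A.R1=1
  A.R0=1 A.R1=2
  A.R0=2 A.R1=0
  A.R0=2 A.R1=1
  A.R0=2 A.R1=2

outcome vector order: (A.R0,A.R1)
under PSO → 00 01 02 10 11 12 20 21 22
PSO∖claimed = {02}

missing: A.R0=0 A.R1=2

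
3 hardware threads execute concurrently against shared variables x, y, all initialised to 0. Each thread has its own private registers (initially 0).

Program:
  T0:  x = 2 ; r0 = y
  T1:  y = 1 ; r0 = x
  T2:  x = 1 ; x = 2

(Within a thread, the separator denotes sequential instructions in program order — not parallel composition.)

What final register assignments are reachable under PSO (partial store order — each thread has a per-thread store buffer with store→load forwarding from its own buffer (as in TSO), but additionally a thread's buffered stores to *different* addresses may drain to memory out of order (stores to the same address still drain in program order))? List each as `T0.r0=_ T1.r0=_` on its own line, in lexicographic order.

outcome vector order: (T0.r0,T1.r0)
|PSO outcomes| = 6

T0.r0=0 T1.r0=0
T0.r0=0 T1.r0=1
T0.r0=0 T1.r0=2
T0.r0=1 T1.r0=0
T0.r0=1 T1.r0=1
T0.r0=1 T1.r0=2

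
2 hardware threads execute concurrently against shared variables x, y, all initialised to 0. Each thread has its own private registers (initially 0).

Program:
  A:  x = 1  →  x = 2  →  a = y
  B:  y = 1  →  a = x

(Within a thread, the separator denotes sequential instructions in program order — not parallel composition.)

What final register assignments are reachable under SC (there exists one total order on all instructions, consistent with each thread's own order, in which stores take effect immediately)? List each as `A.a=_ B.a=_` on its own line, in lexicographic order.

outcome vector order: (A.a,B.a)
|SC outcomes| = 4

A.a=0 B.a=2
A.a=1 B.a=0
A.a=1 B.a=1
A.a=1 B.a=2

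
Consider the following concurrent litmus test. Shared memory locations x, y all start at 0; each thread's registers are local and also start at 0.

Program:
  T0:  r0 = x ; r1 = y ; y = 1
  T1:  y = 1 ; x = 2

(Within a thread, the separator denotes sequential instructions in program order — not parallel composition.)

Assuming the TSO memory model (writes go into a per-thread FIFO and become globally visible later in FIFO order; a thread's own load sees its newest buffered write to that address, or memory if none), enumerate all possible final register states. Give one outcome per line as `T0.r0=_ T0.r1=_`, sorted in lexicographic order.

outcome vector order: (T0.r0,T0.r1)
|TSO outcomes| = 3

T0.r0=0 T0.r1=0
T0.r0=0 T0.r1=1
T0.r0=2 T0.r1=1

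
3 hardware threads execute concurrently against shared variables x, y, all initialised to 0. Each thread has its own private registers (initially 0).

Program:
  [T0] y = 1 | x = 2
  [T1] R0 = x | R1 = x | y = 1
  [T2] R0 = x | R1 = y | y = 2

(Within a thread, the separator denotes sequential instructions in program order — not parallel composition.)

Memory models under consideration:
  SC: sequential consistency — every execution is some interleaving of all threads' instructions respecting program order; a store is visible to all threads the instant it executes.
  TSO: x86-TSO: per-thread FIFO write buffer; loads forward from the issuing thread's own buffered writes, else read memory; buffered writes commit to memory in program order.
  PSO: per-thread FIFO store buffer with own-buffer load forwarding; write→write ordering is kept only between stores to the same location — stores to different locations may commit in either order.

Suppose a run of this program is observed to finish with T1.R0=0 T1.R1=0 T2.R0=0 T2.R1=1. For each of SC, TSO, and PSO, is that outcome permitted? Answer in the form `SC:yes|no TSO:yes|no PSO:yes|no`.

outcome vector order: (T1.R0,T1.R1,T2.R0,T2.R1)
[SC] allowed = {0/0/0/0; 0/0/0/1; 0/0/2/1; 0/2/0/0; 0/2/0/1; 0/2/2/1; 2/2/0/0; 2/2/0/1; 2/2/2/1}
[TSO] allowed = {0/0/0/0; 0/0/0/1; 0/0/2/1; 0/2/0/0; 0/2/0/1; 0/2/2/1; 2/2/0/0; 2/2/0/1; 2/2/2/1}
[PSO] allowed = {0/0/0/0; 0/0/0/1; 0/0/2/0; 0/0/2/1; 0/2/0/0; 0/2/0/1; 0/2/2/0; 0/2/2/1; 2/2/0/0; 2/2/0/1; 2/2/2/0; 2/2/2/1}
target 0/0/0/1 ∈ {SC,TSO,PSO}

SC:yes TSO:yes PSO:yes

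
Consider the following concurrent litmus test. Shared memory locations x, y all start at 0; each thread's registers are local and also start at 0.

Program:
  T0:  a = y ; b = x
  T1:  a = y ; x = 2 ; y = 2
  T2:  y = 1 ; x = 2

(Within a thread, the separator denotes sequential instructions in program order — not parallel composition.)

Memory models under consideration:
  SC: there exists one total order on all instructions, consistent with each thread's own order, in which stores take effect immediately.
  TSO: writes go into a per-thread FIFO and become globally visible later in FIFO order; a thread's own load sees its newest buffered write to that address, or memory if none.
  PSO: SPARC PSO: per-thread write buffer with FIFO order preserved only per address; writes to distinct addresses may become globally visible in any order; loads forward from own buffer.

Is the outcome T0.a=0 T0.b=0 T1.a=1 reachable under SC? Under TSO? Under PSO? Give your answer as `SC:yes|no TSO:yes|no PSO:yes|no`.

SC:yes TSO:yes PSO:yes

outcome vector order: (T0.a,T0.b,T1.a)
SC (10): 000 001 020 021 100 101 120 121 220 221
TSO (10): 000 001 020 021 100 101 120 121 220 221
PSO (12): 000 001 020 021 100 101 120 121 200 201 220 221
target 001 ∈ {SC,TSO,PSO}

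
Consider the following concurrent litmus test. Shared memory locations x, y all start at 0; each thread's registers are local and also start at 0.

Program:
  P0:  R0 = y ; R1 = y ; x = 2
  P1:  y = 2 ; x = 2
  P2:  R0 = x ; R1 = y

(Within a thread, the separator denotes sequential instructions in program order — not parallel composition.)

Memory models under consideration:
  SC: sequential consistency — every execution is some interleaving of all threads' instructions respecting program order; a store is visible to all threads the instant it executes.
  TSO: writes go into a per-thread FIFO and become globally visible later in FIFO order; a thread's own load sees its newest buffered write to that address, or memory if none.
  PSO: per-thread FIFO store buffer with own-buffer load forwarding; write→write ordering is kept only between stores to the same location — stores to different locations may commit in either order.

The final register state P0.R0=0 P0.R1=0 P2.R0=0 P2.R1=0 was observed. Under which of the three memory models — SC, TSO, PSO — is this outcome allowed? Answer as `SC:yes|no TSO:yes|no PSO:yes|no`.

outcome vector order: (P0.R0,P0.R1,P2.R0,P2.R1)
[SC] allowed = {(0,0,0,0) (0,0,0,2) (0,0,2,0) (0,0,2,2) (0,2,0,0) (0,2,0,2) (0,2,2,2) (2,2,0,0) (2,2,0,2) (2,2,2,2)}
[TSO] allowed = {(0,0,0,0) (0,0,0,2) (0,0,2,0) (0,0,2,2) (0,2,0,0) (0,2,0,2) (0,2,2,2) (2,2,0,0) (2,2,0,2) (2,2,2,2)}
[PSO] allowed = {(0,0,0,0) (0,0,0,2) (0,0,2,0) (0,0,2,2) (0,2,0,0) (0,2,0,2) (0,2,2,0) (0,2,2,2) (2,2,0,0) (2,2,0,2) (2,2,2,0) (2,2,2,2)}
target (0,0,0,0) ∈ {SC,TSO,PSO}

SC:yes TSO:yes PSO:yes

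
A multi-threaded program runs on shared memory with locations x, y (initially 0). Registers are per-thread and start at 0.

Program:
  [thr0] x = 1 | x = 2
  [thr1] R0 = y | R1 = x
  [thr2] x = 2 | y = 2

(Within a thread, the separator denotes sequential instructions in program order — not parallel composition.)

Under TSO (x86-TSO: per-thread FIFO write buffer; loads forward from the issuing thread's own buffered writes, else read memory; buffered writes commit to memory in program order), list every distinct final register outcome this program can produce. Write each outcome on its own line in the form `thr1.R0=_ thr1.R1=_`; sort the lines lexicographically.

outcome vector order: (thr1.R0,thr1.R1)
|TSO outcomes| = 5

thr1.R0=0 thr1.R1=0
thr1.R0=0 thr1.R1=1
thr1.R0=0 thr1.R1=2
thr1.R0=2 thr1.R1=1
thr1.R0=2 thr1.R1=2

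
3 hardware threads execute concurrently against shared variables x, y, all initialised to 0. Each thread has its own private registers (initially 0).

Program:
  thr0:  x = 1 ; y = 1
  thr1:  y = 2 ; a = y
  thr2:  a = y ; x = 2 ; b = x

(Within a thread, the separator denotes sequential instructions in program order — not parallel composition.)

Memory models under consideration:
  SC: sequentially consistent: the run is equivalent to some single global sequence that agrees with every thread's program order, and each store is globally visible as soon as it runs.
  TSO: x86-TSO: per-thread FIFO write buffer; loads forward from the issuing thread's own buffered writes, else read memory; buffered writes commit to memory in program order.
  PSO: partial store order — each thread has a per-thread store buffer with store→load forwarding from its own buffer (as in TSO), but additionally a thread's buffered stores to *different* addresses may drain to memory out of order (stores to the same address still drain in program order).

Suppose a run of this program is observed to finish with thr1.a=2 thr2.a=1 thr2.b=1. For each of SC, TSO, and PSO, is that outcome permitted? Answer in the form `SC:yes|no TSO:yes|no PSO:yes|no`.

SC:no TSO:no PSO:yes

outcome vector order: (thr1.a,thr2.a,thr2.b)
under SC → 101 102 112 121 122 201 202 212 221 222
under TSO → 101 102 112 121 122 201 202 212 221 222
under PSO → 101 102 111 112 121 122 201 202 211 212 221 222
target 211 ∈ {PSO}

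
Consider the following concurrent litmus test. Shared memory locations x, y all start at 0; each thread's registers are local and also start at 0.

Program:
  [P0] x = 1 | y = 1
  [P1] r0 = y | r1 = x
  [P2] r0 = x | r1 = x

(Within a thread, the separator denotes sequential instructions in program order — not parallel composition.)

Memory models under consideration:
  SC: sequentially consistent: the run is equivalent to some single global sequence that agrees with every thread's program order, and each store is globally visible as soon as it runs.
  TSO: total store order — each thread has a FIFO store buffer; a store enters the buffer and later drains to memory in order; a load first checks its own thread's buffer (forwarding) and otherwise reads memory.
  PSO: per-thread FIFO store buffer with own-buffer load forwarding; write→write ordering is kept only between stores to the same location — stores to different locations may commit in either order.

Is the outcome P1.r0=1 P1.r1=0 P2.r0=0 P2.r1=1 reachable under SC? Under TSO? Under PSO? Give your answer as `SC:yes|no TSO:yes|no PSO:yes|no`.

outcome vector order: (P1.r0,P1.r1,P2.r0,P2.r1)
under SC → <0 0 0 0>, <0 0 0 1>, <0 0 1 1>, <0 1 0 0>, <0 1 0 1>, <0 1 1 1>, <1 1 0 0>, <1 1 0 1>, <1 1 1 1>
under TSO → <0 0 0 0>, <0 0 0 1>, <0 0 1 1>, <0 1 0 0>, <0 1 0 1>, <0 1 1 1>, <1 1 0 0>, <1 1 0 1>, <1 1 1 1>
under PSO → <0 0 0 0>, <0 0 0 1>, <0 0 1 1>, <0 1 0 0>, <0 1 0 1>, <0 1 1 1>, <1 0 0 0>, <1 0 0 1>, <1 0 1 1>, <1 1 0 0>, <1 1 0 1>, <1 1 1 1>
target <1 0 0 1> ∈ {PSO}

SC:no TSO:no PSO:yes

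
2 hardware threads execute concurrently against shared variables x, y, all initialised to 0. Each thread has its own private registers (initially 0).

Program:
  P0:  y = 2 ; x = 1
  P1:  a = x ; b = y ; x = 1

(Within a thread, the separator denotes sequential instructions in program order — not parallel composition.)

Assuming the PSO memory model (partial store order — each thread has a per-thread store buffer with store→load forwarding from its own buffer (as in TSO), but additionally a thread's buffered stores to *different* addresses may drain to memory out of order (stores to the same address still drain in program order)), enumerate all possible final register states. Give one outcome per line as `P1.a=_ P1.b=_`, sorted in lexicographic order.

outcome vector order: (P1.a,P1.b)
|PSO outcomes| = 4

P1.a=0 P1.b=0
P1.a=0 P1.b=2
P1.a=1 P1.b=0
P1.a=1 P1.b=2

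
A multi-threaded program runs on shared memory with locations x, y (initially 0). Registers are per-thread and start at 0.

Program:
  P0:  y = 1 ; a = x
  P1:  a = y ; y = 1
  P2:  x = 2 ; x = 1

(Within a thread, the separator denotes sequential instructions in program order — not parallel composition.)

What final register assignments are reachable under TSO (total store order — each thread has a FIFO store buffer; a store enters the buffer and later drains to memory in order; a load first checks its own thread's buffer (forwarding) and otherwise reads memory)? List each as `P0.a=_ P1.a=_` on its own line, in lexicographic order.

outcome vector order: (P0.a,P1.a)
|TSO outcomes| = 6

P0.a=0 P1.a=0
P0.a=0 P1.a=1
P0.a=1 P1.a=0
P0.a=1 P1.a=1
P0.a=2 P1.a=0
P0.a=2 P1.a=1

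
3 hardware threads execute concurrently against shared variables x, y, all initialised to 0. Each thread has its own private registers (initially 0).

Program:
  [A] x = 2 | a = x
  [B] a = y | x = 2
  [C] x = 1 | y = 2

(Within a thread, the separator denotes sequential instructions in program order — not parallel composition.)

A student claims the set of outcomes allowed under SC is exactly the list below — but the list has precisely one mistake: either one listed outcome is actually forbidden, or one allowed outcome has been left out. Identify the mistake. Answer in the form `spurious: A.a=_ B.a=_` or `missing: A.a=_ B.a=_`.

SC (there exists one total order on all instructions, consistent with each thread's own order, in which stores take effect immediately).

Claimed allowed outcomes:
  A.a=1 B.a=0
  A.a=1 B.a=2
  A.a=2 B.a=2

outcome vector order: (A.a,B.a)
SC (4): <1 0> <1 2> <2 0> <2 2>
SC∖claimed = {<2 0>}

missing: A.a=2 B.a=0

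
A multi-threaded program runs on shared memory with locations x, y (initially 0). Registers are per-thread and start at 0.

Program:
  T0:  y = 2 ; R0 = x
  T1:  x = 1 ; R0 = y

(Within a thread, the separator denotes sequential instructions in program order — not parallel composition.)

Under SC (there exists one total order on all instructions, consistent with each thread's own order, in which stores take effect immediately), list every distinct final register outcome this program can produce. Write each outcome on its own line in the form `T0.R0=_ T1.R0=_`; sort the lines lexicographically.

outcome vector order: (T0.R0,T1.R0)
|SC outcomes| = 3

T0.R0=0 T1.R0=2
T0.R0=1 T1.R0=0
T0.R0=1 T1.R0=2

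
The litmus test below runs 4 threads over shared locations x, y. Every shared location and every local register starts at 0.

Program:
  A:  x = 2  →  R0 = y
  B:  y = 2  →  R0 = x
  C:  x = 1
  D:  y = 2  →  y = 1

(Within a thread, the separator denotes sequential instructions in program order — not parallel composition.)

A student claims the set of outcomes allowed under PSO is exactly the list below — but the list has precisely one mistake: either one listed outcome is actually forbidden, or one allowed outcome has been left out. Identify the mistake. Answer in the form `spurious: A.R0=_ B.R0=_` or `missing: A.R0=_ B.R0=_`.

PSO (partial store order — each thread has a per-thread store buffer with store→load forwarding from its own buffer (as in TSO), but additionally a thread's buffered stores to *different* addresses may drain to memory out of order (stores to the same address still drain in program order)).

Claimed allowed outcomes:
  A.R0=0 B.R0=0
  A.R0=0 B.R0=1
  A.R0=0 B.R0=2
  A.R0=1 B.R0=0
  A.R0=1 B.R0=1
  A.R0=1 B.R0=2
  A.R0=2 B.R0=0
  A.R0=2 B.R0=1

outcome vector order: (A.R0,B.R0)
PSO: 9 outcomes — {<0 0> <0 1> <0 2> <1 0> <1 1> <1 2> <2 0> <2 1> <2 2>}
PSO∖claimed = {<2 2>}

missing: A.R0=2 B.R0=2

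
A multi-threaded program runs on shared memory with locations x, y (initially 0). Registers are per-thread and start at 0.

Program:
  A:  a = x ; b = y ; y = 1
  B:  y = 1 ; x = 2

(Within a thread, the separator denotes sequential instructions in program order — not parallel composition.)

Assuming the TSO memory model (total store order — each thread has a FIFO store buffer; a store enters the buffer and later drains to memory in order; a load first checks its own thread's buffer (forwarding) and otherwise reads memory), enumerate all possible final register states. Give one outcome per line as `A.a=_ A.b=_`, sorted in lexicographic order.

A.a=0 A.b=0
A.a=0 A.b=1
A.a=2 A.b=1

outcome vector order: (A.a,A.b)
|TSO outcomes| = 3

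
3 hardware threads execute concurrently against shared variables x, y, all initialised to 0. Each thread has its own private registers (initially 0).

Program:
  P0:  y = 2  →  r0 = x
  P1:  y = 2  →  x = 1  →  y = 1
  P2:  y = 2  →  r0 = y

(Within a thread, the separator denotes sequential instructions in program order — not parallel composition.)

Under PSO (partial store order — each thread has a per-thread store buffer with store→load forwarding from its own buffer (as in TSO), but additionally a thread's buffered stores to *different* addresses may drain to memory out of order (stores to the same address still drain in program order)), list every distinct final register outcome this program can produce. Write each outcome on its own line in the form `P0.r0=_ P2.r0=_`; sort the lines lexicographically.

outcome vector order: (P0.r0,P2.r0)
|PSO outcomes| = 4

P0.r0=0 P2.r0=1
P0.r0=0 P2.r0=2
P0.r0=1 P2.r0=1
P0.r0=1 P2.r0=2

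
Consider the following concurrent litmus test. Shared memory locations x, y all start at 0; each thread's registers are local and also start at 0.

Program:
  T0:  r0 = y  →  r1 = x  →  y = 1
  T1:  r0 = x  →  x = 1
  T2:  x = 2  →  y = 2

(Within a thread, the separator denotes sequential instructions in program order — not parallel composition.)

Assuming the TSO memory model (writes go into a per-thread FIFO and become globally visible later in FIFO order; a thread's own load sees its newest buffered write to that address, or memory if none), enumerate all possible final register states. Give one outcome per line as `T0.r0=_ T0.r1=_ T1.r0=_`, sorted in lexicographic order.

T0.r0=0 T0.r1=0 T1.r0=0
T0.r0=0 T0.r1=0 T1.r0=2
T0.r0=0 T0.r1=1 T1.r0=0
T0.r0=0 T0.r1=1 T1.r0=2
T0.r0=0 T0.r1=2 T1.r0=0
T0.r0=0 T0.r1=2 T1.r0=2
T0.r0=2 T0.r1=1 T1.r0=0
T0.r0=2 T0.r1=1 T1.r0=2
T0.r0=2 T0.r1=2 T1.r0=0
T0.r0=2 T0.r1=2 T1.r0=2

outcome vector order: (T0.r0,T0.r1,T1.r0)
|TSO outcomes| = 10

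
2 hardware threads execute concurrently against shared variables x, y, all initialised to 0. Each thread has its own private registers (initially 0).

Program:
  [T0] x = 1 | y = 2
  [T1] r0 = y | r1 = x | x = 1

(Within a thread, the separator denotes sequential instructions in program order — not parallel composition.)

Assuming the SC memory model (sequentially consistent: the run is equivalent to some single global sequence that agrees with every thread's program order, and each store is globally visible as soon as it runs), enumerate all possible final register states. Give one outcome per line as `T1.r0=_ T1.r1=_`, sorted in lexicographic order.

T1.r0=0 T1.r1=0
T1.r0=0 T1.r1=1
T1.r0=2 T1.r1=1

outcome vector order: (T1.r0,T1.r1)
|SC outcomes| = 3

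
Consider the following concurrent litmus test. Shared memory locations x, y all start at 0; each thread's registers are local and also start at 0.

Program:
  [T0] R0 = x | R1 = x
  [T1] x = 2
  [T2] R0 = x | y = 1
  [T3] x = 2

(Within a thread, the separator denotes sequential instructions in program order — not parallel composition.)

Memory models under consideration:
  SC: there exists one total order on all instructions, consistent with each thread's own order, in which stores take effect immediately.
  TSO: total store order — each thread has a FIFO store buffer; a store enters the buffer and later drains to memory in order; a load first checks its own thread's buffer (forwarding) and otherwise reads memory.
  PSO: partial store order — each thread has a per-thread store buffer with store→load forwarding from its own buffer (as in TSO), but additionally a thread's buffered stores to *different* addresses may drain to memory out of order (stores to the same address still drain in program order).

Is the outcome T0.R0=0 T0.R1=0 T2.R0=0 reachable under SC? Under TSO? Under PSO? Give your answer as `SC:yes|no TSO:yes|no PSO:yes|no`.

SC:yes TSO:yes PSO:yes

outcome vector order: (T0.R0,T0.R1,T2.R0)
SC (6): (0,0,0); (0,0,2); (0,2,0); (0,2,2); (2,2,0); (2,2,2)
TSO (6): (0,0,0); (0,0,2); (0,2,0); (0,2,2); (2,2,0); (2,2,2)
PSO (6): (0,0,0); (0,0,2); (0,2,0); (0,2,2); (2,2,0); (2,2,2)
target (0,0,0) ∈ {SC,TSO,PSO}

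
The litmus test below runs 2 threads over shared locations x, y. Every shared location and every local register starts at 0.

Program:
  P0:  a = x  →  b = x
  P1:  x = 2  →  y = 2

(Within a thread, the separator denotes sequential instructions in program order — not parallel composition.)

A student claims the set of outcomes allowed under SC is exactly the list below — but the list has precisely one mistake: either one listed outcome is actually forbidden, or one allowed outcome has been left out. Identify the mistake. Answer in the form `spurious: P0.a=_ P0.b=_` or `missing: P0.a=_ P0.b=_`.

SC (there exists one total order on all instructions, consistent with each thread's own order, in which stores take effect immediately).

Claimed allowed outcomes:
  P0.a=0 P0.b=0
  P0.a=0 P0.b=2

outcome vector order: (P0.a,P0.b)
[SC] allowed = {<0 0>, <0 2>, <2 2>}
SC∖claimed = {<2 2>}

missing: P0.a=2 P0.b=2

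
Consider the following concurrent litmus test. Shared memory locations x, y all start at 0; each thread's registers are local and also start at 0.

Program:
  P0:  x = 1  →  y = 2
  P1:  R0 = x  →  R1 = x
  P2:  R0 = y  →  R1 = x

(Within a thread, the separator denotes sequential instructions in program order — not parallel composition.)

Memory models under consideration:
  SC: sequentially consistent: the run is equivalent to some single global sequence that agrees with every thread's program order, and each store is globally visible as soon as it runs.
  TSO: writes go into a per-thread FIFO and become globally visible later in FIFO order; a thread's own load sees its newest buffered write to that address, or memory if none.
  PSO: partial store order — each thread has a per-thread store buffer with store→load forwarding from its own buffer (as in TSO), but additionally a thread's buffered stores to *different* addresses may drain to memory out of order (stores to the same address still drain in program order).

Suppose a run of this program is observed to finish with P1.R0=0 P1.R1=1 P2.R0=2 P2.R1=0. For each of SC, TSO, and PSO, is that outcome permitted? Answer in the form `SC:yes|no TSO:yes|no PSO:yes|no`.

outcome vector order: (P1.R0,P1.R1,P2.R0,P2.R1)
under SC → (0,0,0,0), (0,0,0,1), (0,0,2,1), (0,1,0,0), (0,1,0,1), (0,1,2,1), (1,1,0,0), (1,1,0,1), (1,1,2,1)
under TSO → (0,0,0,0), (0,0,0,1), (0,0,2,1), (0,1,0,0), (0,1,0,1), (0,1,2,1), (1,1,0,0), (1,1,0,1), (1,1,2,1)
under PSO → (0,0,0,0), (0,0,0,1), (0,0,2,0), (0,0,2,1), (0,1,0,0), (0,1,0,1), (0,1,2,0), (0,1,2,1), (1,1,0,0), (1,1,0,1), (1,1,2,0), (1,1,2,1)
target (0,1,2,0) ∈ {PSO}

SC:no TSO:no PSO:yes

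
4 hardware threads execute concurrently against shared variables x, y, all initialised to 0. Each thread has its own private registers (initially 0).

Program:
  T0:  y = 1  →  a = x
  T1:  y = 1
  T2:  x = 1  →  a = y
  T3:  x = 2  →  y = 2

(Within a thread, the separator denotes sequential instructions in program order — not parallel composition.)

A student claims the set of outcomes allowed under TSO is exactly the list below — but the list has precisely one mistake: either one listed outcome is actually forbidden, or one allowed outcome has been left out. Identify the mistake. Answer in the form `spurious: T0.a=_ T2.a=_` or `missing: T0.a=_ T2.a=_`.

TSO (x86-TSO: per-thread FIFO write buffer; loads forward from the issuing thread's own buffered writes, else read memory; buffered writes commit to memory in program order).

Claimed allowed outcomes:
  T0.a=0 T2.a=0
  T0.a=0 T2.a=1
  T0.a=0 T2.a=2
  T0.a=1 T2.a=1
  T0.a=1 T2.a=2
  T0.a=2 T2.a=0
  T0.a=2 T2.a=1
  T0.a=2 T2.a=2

missing: T0.a=1 T2.a=0

outcome vector order: (T0.a,T2.a)
[TSO] allowed = {00, 01, 02, 10, 11, 12, 20, 21, 22}
TSO∖claimed = {10}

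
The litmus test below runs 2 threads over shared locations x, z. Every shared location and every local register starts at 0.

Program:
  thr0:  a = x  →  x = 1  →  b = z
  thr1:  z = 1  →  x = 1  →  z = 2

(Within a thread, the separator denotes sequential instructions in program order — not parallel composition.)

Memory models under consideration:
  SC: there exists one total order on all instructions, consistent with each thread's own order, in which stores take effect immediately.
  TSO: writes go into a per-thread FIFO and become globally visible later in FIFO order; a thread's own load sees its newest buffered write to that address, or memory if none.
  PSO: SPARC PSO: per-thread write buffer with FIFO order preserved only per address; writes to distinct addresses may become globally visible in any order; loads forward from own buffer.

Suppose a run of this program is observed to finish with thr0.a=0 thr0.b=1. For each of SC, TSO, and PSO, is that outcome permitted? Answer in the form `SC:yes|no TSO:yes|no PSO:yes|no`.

SC:yes TSO:yes PSO:yes

outcome vector order: (thr0.a,thr0.b)
under SC → 00, 01, 02, 11, 12
under TSO → 00, 01, 02, 11, 12
under PSO → 00, 01, 02, 10, 11, 12
target 01 ∈ {SC,TSO,PSO}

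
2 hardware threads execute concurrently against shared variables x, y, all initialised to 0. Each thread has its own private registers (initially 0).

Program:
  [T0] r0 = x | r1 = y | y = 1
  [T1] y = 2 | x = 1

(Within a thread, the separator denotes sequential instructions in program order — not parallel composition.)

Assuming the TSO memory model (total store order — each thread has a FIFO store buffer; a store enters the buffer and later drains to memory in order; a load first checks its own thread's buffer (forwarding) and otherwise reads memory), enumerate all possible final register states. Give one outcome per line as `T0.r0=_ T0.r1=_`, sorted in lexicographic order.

outcome vector order: (T0.r0,T0.r1)
|TSO outcomes| = 3

T0.r0=0 T0.r1=0
T0.r0=0 T0.r1=2
T0.r0=1 T0.r1=2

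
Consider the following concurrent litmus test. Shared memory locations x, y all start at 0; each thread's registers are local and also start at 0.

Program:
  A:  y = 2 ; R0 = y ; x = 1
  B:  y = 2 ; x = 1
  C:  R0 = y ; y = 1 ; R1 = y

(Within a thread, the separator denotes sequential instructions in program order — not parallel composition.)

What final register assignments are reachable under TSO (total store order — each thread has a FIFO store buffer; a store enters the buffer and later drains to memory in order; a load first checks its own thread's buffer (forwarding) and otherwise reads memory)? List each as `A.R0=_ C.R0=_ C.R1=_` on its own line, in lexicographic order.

A.R0=1 C.R0=0 C.R1=1
A.R0=1 C.R0=0 C.R1=2
A.R0=1 C.R0=2 C.R1=1
A.R0=1 C.R0=2 C.R1=2
A.R0=2 C.R0=0 C.R1=1
A.R0=2 C.R0=0 C.R1=2
A.R0=2 C.R0=2 C.R1=1
A.R0=2 C.R0=2 C.R1=2

outcome vector order: (A.R0,C.R0,C.R1)
|TSO outcomes| = 8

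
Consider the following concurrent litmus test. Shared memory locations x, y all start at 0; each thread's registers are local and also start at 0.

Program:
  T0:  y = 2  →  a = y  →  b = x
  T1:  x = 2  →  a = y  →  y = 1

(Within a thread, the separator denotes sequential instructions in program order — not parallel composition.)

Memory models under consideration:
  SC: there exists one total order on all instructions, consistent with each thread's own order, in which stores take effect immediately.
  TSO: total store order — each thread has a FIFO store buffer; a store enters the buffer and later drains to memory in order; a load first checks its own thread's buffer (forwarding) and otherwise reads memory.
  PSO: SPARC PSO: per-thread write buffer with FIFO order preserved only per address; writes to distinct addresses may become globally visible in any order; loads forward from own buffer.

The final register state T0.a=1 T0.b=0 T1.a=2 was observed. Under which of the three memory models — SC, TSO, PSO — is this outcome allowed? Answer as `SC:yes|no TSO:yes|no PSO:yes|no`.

outcome vector order: (T0.a,T0.b,T1.a)
SC (5): 1/2/0; 1/2/2; 2/0/2; 2/2/0; 2/2/2
TSO (6): 1/2/0; 1/2/2; 2/0/0; 2/0/2; 2/2/0; 2/2/2
PSO (8): 1/0/0; 1/0/2; 1/2/0; 1/2/2; 2/0/0; 2/0/2; 2/2/0; 2/2/2
target 1/0/2 ∈ {PSO}

SC:no TSO:no PSO:yes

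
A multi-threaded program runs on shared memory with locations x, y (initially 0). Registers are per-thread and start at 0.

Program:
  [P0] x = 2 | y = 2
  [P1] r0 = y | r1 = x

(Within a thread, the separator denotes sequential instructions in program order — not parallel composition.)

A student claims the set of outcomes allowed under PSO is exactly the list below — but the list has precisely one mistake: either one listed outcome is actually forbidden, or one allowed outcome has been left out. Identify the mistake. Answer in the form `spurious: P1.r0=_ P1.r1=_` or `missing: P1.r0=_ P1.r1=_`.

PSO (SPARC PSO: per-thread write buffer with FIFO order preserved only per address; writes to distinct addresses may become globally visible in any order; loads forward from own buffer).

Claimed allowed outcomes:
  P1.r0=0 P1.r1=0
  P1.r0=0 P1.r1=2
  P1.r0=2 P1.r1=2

outcome vector order: (P1.r0,P1.r1)
PSO: 4 outcomes — {00 02 20 22}
PSO∖claimed = {20}

missing: P1.r0=2 P1.r1=0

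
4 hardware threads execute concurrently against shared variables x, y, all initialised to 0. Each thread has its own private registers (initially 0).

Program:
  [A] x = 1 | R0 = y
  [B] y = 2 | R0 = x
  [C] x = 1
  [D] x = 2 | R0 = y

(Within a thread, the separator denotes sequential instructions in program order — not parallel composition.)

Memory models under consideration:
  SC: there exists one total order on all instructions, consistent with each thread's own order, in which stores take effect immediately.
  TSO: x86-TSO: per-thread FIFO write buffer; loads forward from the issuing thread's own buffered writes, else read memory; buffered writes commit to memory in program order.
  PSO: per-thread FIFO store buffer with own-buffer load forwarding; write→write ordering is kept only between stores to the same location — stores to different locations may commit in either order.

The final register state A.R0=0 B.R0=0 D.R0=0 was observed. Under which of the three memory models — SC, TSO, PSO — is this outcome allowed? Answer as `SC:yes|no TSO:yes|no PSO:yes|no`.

SC:no TSO:yes PSO:yes

outcome vector order: (A.R0,B.R0,D.R0)
SC (9): (0,1,0) (0,1,2) (0,2,0) (0,2,2) (2,0,2) (2,1,0) (2,1,2) (2,2,0) (2,2,2)
TSO (12): (0,0,0) (0,0,2) (0,1,0) (0,1,2) (0,2,0) (0,2,2) (2,0,0) (2,0,2) (2,1,0) (2,1,2) (2,2,0) (2,2,2)
PSO (12): (0,0,0) (0,0,2) (0,1,0) (0,1,2) (0,2,0) (0,2,2) (2,0,0) (2,0,2) (2,1,0) (2,1,2) (2,2,0) (2,2,2)
target (0,0,0) ∈ {TSO,PSO}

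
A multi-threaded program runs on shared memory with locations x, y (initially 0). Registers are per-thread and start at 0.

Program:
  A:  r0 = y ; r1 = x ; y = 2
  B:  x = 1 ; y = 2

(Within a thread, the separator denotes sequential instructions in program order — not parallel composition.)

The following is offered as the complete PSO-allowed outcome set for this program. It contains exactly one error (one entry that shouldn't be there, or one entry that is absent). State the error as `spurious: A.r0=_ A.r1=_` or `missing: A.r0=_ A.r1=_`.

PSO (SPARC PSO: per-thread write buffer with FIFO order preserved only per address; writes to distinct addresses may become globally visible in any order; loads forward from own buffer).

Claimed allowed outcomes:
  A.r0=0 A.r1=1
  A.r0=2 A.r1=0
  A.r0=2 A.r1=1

missing: A.r0=0 A.r1=0

outcome vector order: (A.r0,A.r1)
[PSO] allowed = {00; 01; 20; 21}
PSO∖claimed = {00}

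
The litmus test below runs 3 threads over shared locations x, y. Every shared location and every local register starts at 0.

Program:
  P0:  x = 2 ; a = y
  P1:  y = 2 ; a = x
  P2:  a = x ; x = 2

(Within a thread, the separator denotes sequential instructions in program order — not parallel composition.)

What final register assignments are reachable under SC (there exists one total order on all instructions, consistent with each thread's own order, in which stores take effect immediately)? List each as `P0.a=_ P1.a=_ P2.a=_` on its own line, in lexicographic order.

P0.a=0 P1.a=2 P2.a=0
P0.a=0 P1.a=2 P2.a=2
P0.a=2 P1.a=0 P2.a=0
P0.a=2 P1.a=0 P2.a=2
P0.a=2 P1.a=2 P2.a=0
P0.a=2 P1.a=2 P2.a=2

outcome vector order: (P0.a,P1.a,P2.a)
|SC outcomes| = 6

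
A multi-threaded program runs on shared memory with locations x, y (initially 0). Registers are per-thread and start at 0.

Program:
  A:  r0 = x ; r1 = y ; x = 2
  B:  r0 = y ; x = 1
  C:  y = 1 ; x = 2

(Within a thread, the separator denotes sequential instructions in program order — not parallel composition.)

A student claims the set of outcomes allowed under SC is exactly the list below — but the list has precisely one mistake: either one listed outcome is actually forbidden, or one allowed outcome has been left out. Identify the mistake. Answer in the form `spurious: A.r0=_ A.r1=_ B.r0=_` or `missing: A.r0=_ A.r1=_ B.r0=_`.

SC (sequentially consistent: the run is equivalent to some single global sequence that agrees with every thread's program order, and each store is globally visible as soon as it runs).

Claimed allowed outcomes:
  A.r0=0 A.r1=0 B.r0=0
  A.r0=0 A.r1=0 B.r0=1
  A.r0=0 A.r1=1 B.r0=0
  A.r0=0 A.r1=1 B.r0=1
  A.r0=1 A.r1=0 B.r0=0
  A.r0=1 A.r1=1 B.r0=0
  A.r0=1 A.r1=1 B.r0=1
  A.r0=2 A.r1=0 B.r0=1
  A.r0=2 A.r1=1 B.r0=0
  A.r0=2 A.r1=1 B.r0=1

spurious: A.r0=2 A.r1=0 B.r0=1

outcome vector order: (A.r0,A.r1,B.r0)
[SC] allowed = {<0 0 0>; <0 0 1>; <0 1 0>; <0 1 1>; <1 0 0>; <1 1 0>; <1 1 1>; <2 1 0>; <2 1 1>}
claimed∖SC = {<2 0 1>}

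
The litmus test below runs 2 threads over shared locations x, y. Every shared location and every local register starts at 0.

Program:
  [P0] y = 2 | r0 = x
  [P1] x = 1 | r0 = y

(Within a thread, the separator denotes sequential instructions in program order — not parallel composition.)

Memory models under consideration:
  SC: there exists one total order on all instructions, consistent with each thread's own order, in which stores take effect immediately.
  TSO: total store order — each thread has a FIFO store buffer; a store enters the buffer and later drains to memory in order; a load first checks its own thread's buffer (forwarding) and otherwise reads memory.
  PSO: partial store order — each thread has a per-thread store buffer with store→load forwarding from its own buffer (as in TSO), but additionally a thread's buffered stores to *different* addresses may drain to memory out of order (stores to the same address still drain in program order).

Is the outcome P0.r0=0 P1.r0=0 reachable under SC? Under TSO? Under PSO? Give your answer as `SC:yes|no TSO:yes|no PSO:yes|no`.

outcome vector order: (P0.r0,P1.r0)
SC (3): (0,2) (1,0) (1,2)
TSO (4): (0,0) (0,2) (1,0) (1,2)
PSO (4): (0,0) (0,2) (1,0) (1,2)
target (0,0) ∈ {TSO,PSO}

SC:no TSO:yes PSO:yes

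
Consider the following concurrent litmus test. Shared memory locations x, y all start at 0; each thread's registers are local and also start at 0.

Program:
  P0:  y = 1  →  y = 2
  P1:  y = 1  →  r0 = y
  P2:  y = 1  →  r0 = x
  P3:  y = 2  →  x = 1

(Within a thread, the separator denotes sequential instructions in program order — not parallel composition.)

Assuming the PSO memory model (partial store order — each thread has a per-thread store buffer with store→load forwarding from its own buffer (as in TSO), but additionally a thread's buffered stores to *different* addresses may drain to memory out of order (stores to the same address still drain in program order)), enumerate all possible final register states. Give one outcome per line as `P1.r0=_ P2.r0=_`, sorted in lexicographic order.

outcome vector order: (P1.r0,P2.r0)
|PSO outcomes| = 4

P1.r0=1 P2.r0=0
P1.r0=1 P2.r0=1
P1.r0=2 P2.r0=0
P1.r0=2 P2.r0=1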